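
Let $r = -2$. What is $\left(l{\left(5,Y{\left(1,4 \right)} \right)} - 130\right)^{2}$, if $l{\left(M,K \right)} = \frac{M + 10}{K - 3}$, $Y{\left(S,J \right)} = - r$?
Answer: $21025$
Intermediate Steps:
$Y{\left(S,J \right)} = 2$ ($Y{\left(S,J \right)} = \left(-1\right) \left(-2\right) = 2$)
$l{\left(M,K \right)} = \frac{10 + M}{-3 + K}$
$\left(l{\left(5,Y{\left(1,4 \right)} \right)} - 130\right)^{2} = \left(\frac{10 + 5}{-3 + 2} - 130\right)^{2} = \left(\frac{1}{-1} \cdot 15 - 130\right)^{2} = \left(\left(-1\right) 15 - 130\right)^{2} = \left(-15 - 130\right)^{2} = \left(-145\right)^{2} = 21025$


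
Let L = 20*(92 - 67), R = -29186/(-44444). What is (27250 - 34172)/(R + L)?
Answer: -153820684/11125593 ≈ -13.826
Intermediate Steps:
R = 14593/22222 (R = -29186*(-1/44444) = 14593/22222 ≈ 0.65669)
L = 500 (L = 20*25 = 500)
(27250 - 34172)/(R + L) = (27250 - 34172)/(14593/22222 + 500) = -6922/11125593/22222 = -6922*22222/11125593 = -153820684/11125593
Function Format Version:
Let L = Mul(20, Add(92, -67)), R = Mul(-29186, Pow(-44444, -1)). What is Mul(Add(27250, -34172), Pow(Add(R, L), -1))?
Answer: Rational(-153820684, 11125593) ≈ -13.826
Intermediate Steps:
R = Rational(14593, 22222) (R = Mul(-29186, Rational(-1, 44444)) = Rational(14593, 22222) ≈ 0.65669)
L = 500 (L = Mul(20, 25) = 500)
Mul(Add(27250, -34172), Pow(Add(R, L), -1)) = Mul(Add(27250, -34172), Pow(Add(Rational(14593, 22222), 500), -1)) = Mul(-6922, Pow(Rational(11125593, 22222), -1)) = Mul(-6922, Rational(22222, 11125593)) = Rational(-153820684, 11125593)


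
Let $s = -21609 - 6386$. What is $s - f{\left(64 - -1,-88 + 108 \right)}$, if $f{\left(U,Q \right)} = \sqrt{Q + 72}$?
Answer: $-27995 - 2 \sqrt{23} \approx -28005.0$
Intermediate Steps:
$f{\left(U,Q \right)} = \sqrt{72 + Q}$
$s = -27995$ ($s = -21609 - 6386 = -27995$)
$s - f{\left(64 - -1,-88 + 108 \right)} = -27995 - \sqrt{72 + \left(-88 + 108\right)} = -27995 - \sqrt{72 + 20} = -27995 - \sqrt{92} = -27995 - 2 \sqrt{23}$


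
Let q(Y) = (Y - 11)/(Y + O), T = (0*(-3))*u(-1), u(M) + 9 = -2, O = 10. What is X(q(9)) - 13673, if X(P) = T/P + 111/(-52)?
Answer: -711107/52 ≈ -13675.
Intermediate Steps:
u(M) = -11 (u(M) = -9 - 2 = -11)
T = 0 (T = (0*(-3))*(-11) = 0*(-11) = 0)
q(Y) = (-11 + Y)/(10 + Y) (q(Y) = (Y - 11)/(Y + 10) = (-11 + Y)/(10 + Y))
X(P) = -111/52 (X(P) = 0/P + 111/(-52) = 0 + 111*(-1/52) = 0 - 111/52 = -111/52)
X(q(9)) - 13673 = -111/52 - 13673 = -711107/52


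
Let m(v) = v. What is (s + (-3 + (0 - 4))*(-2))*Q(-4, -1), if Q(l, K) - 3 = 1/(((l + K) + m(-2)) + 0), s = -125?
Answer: -2220/7 ≈ -317.14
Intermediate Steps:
Q(l, K) = 3 + 1/(-2 + K + l) (Q(l, K) = 3 + 1/(((l + K) - 2) + 0) = 3 + 1/(((K + l) - 2) + 0) = 3 + 1/((-2 + K + l) + 0) = 3 + 1/(-2 + K + l))
(s + (-3 + (0 - 4))*(-2))*Q(-4, -1) = (-125 + (-3 + (0 - 4))*(-2))*((-5 + 3*(-1) + 3*(-4))/(-2 - 1 - 4)) = (-125 + (-3 - 4)*(-2))*((-5 - 3 - 12)/(-7)) = (-125 - 7*(-2))*(-1/7*(-20)) = (-125 + 14)*(20/7) = -111*20/7 = -2220/7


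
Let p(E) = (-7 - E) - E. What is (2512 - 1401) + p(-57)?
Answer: 1218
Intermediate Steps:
p(E) = -7 - 2*E
(2512 - 1401) + p(-57) = (2512 - 1401) + (-7 - 2*(-57)) = 1111 + (-7 + 114) = 1111 + 107 = 1218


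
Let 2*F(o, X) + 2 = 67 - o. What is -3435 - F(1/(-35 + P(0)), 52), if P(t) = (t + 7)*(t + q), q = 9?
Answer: -194179/56 ≈ -3467.5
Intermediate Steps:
P(t) = (7 + t)*(9 + t) (P(t) = (t + 7)*(t + 9) = (7 + t)*(9 + t))
F(o, X) = 65/2 - o/2 (F(o, X) = -1 + (67 - o)/2 = -1 + (67/2 - o/2) = 65/2 - o/2)
-3435 - F(1/(-35 + P(0)), 52) = -3435 - (65/2 - 1/(2*(-35 + (63 + 0² + 16*0)))) = -3435 - (65/2 - 1/(2*(-35 + (63 + 0 + 0)))) = -3435 - (65/2 - 1/(2*(-35 + 63))) = -3435 - (65/2 - ½/28) = -3435 - (65/2 - ½*1/28) = -3435 - (65/2 - 1/56) = -3435 - 1*1819/56 = -3435 - 1819/56 = -194179/56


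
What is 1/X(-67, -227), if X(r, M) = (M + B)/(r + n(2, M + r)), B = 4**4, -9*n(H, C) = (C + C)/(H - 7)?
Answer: -1201/435 ≈ -2.7609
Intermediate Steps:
n(H, C) = -2*C/(9*(-7 + H)) (n(H, C) = -(C + C)/(9*(H - 7)) = -2*C/(9*(-7 + H)))
B = 256
X(r, M) = (256 + M)/(2*M/45 + 47*r/45) (X(r, M) = (M + 256)/(r - 2*(M + r)/(-63 + 9*2)) = (256 + M)/(r - 2*(M + r)/(-63 + 18)) = (256 + M)/(r - 2*(M + r)/(-45)) = (256 + M)/(r - 2*(M + r)*(-1/45)) = (256 + M)/(r + (2*M/45 + 2*r/45)) = (256 + M)/(2*M/45 + 47*r/45))
1/X(-67, -227) = 1/(45*(256 - 227)/(2*(-227) + 47*(-67))) = 1/(45*29/(-454 - 3149)) = 1/(45*29/(-3603)) = 1/(45*(-1/3603)*29) = 1/(-435/1201) = -1201/435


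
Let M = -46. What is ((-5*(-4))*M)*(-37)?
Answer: 34040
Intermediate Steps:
((-5*(-4))*M)*(-37) = (-5*(-4)*(-46))*(-37) = (20*(-46))*(-37) = -920*(-37) = 34040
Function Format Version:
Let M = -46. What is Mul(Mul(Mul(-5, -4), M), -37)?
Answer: 34040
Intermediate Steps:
Mul(Mul(Mul(-5, -4), M), -37) = Mul(Mul(Mul(-5, -4), -46), -37) = Mul(Mul(20, -46), -37) = Mul(-920, -37) = 34040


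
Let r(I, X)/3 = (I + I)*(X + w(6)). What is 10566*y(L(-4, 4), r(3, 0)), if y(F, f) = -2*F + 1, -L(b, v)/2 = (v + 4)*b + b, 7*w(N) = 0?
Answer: -1510938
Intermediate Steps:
w(N) = 0 (w(N) = (⅐)*0 = 0)
L(b, v) = -2*b - 2*b*(4 + v) (L(b, v) = -2*((v + 4)*b + b) = -2*((4 + v)*b + b) = -2*(b*(4 + v) + b) = -2*(b + b*(4 + v)) = -2*b - 2*b*(4 + v))
r(I, X) = 6*I*X (r(I, X) = 3*((I + I)*(X + 0)) = 3*((2*I)*X) = 3*(2*I*X) = 6*I*X)
y(F, f) = 1 - 2*F
10566*y(L(-4, 4), r(3, 0)) = 10566*(1 - (-4)*(-4)*(5 + 4)) = 10566*(1 - (-4)*(-4)*9) = 10566*(1 - 2*72) = 10566*(1 - 144) = 10566*(-143) = -1510938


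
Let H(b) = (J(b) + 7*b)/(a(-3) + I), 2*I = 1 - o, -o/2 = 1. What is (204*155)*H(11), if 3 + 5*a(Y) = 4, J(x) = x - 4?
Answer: 1562400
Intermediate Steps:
o = -2 (o = -2*1 = -2)
J(x) = -4 + x
a(Y) = 1/5 (a(Y) = -3/5 + (1/5)*4 = -3/5 + 4/5 = 1/5)
I = 3/2 (I = (1 - 1*(-2))/2 = (1 + 2)/2 = (1/2)*3 = 3/2 ≈ 1.5000)
H(b) = -40/17 + 80*b/17 (H(b) = ((-4 + b) + 7*b)/(1/5 + 3/2) = (-4 + 8*b)/(17/10) = (-4 + 8*b)*(10/17) = -40/17 + 80*b/17)
(204*155)*H(11) = (204*155)*(-40/17 + (80/17)*11) = 31620*(-40/17 + 880/17) = 31620*(840/17) = 1562400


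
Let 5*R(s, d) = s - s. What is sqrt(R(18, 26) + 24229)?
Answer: sqrt(24229) ≈ 155.66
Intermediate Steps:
R(s, d) = 0 (R(s, d) = (s - s)/5 = (1/5)*0 = 0)
sqrt(R(18, 26) + 24229) = sqrt(0 + 24229) = sqrt(24229)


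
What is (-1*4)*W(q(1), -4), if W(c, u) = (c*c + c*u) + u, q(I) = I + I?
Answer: 32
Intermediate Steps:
q(I) = 2*I
W(c, u) = u + c² + c*u (W(c, u) = (c² + c*u) + u = u + c² + c*u)
(-1*4)*W(q(1), -4) = (-1*4)*(-4 + (2*1)² + (2*1)*(-4)) = -4*(-4 + 2² + 2*(-4)) = -4*(-4 + 4 - 8) = -4*(-8) = 32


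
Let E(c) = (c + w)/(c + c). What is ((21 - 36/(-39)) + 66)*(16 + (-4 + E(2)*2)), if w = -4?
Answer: 12573/13 ≈ 967.15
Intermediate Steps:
E(c) = (-4 + c)/(2*c) (E(c) = (c - 4)/(c + c) = (-4 + c)/((2*c)) = (-4 + c)*(1/(2*c)) = (-4 + c)/(2*c))
((21 - 36/(-39)) + 66)*(16 + (-4 + E(2)*2)) = ((21 - 36/(-39)) + 66)*(16 + (-4 + ((½)*(-4 + 2)/2)*2)) = ((21 - 36*(-1)/39) + 66)*(16 + (-4 + ((½)*(½)*(-2))*2)) = ((21 - 1*(-12/13)) + 66)*(16 + (-4 - ½*2)) = ((21 + 12/13) + 66)*(16 + (-4 - 1)) = (285/13 + 66)*(16 - 5) = (1143/13)*11 = 12573/13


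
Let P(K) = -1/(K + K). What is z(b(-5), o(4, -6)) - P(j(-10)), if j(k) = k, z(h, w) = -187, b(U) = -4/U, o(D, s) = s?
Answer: -3741/20 ≈ -187.05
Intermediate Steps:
P(K) = -1/(2*K)
z(b(-5), o(4, -6)) - P(j(-10)) = -187 - (-1)/(2*(-10)) = -187 - (-1)*(-1)/(2*10) = -187 - 1*1/20 = -187 - 1/20 = -3741/20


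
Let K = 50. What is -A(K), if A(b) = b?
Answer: -50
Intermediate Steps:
-A(K) = -1*50 = -50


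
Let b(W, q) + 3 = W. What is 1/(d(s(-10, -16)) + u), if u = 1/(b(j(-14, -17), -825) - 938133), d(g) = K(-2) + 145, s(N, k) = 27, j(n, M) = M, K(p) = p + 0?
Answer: 938153/134155878 ≈ 0.0069930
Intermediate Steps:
K(p) = p
b(W, q) = -3 + W
d(g) = 143 (d(g) = -2 + 145 = 143)
u = -1/938153 (u = 1/((-3 - 17) - 938133) = 1/(-20 - 938133) = 1/(-938153) = -1/938153 ≈ -1.0659e-6)
1/(d(s(-10, -16)) + u) = 1/(143 - 1/938153) = 1/(134155878/938153) = 938153/134155878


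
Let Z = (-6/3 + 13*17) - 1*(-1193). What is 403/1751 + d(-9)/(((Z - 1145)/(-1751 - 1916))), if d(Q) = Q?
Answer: 19298618/155839 ≈ 123.84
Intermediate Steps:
Z = 1412 (Z = (-6*⅓ + 221) + 1193 = (-2 + 221) + 1193 = 219 + 1193 = 1412)
403/1751 + d(-9)/(((Z - 1145)/(-1751 - 1916))) = 403/1751 - 9*(-1751 - 1916)/(1412 - 1145) = 403*(1/1751) - 9/(267/(-3667)) = 403/1751 - 9/(267*(-1/3667)) = 403/1751 - 9/(-267/3667) = 403/1751 - 9*(-3667/267) = 403/1751 + 11001/89 = 19298618/155839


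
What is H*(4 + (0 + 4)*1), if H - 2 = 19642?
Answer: 157152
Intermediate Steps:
H = 19644 (H = 2 + 19642 = 19644)
H*(4 + (0 + 4)*1) = 19644*(4 + (0 + 4)*1) = 19644*(4 + 4*1) = 19644*(4 + 4) = 19644*8 = 157152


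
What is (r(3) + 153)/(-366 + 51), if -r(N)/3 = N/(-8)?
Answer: -137/280 ≈ -0.48929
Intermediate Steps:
r(N) = 3*N/8 (r(N) = -3*N/(-8) = -3*N*(-1)/8 = -(-3)*N/8 = 3*N/8)
(r(3) + 153)/(-366 + 51) = ((3/8)*3 + 153)/(-366 + 51) = (9/8 + 153)/(-315) = (1233/8)*(-1/315) = -137/280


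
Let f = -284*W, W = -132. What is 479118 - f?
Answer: 441630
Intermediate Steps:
f = 37488 (f = -284*(-132) = 37488)
479118 - f = 479118 - 1*37488 = 479118 - 37488 = 441630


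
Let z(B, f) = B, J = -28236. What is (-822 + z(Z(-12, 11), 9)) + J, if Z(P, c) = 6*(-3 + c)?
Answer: -29010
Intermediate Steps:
Z(P, c) = -18 + 6*c
(-822 + z(Z(-12, 11), 9)) + J = (-822 + (-18 + 6*11)) - 28236 = (-822 + (-18 + 66)) - 28236 = (-822 + 48) - 28236 = -774 - 28236 = -29010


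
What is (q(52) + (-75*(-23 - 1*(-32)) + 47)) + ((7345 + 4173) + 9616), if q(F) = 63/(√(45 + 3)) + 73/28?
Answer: 574241/28 + 21*√3/4 ≈ 20518.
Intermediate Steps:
q(F) = 73/28 + 21*√3/4 (q(F) = 63/(√48) + 73*(1/28) = 63/((4*√3)) + 73/28 = 63*(√3/12) + 73/28 = 21*√3/4 + 73/28 = 73/28 + 21*√3/4)
(q(52) + (-75*(-23 - 1*(-32)) + 47)) + ((7345 + 4173) + 9616) = ((73/28 + 21*√3/4) + (-75*(-23 - 1*(-32)) + 47)) + ((7345 + 4173) + 9616) = ((73/28 + 21*√3/4) + (-75*(-23 + 32) + 47)) + (11518 + 9616) = ((73/28 + 21*√3/4) + (-75*9 + 47)) + 21134 = ((73/28 + 21*√3/4) + (-675 + 47)) + 21134 = ((73/28 + 21*√3/4) - 628) + 21134 = (-17511/28 + 21*√3/4) + 21134 = 574241/28 + 21*√3/4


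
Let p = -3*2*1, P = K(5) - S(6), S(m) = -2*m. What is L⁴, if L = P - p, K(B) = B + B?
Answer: 614656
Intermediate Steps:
K(B) = 2*B
P = 22 (P = 2*5 - (-2)*6 = 10 - 1*(-12) = 10 + 12 = 22)
p = -6 (p = -6*1 = -6)
L = 28 (L = 22 - 1*(-6) = 22 + 6 = 28)
L⁴ = 28⁴ = 614656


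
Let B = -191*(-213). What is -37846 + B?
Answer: 2837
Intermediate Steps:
B = 40683
-37846 + B = -37846 + 40683 = 2837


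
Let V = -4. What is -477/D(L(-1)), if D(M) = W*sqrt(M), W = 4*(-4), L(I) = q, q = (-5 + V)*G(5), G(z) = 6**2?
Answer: -53*I/32 ≈ -1.6563*I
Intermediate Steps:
G(z) = 36
q = -324 (q = (-5 - 4)*36 = -9*36 = -324)
L(I) = -324
W = -16
D(M) = -16*sqrt(M)
-477/D(L(-1)) = -477*I/288 = -53*I/32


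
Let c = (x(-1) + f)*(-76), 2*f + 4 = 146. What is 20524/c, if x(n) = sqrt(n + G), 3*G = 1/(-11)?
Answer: -12021933/3161353 + 5131*I*sqrt(1122)/3161353 ≈ -3.8028 + 0.054366*I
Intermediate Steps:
G = -1/33 (G = (1/3)/(-11) = (1/3)*(-1/11) = -1/33 ≈ -0.030303)
f = 71 (f = -2 + (1/2)*146 = -2 + 73 = 71)
x(n) = sqrt(-1/33 + n) (x(n) = sqrt(n - 1/33) = sqrt(-1/33 + n))
c = -5396 - 76*I*sqrt(1122)/33 (c = (sqrt(-33 + 1089*(-1))/33 + 71)*(-76) = (sqrt(-33 - 1089)/33 + 71)*(-76) = (sqrt(-1122)/33 + 71)*(-76) = ((I*sqrt(1122))/33 + 71)*(-76) = (I*sqrt(1122)/33 + 71)*(-76) = (71 + I*sqrt(1122)/33)*(-76) = -5396 - 76*I*sqrt(1122)/33 ≈ -5396.0 - 77.143*I)
20524/c = 20524/(-5396 - 76*I*sqrt(1122)/33)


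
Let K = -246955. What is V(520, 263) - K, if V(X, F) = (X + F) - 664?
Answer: 247074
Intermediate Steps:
V(X, F) = -664 + F + X (V(X, F) = (F + X) - 664 = -664 + F + X)
V(520, 263) - K = (-664 + 263 + 520) - 1*(-246955) = 119 + 246955 = 247074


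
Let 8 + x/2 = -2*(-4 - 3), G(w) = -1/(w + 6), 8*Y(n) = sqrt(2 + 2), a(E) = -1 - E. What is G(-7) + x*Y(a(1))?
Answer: 4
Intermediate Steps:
Y(n) = 1/4 (Y(n) = sqrt(2 + 2)/8 = sqrt(4)/8 = (1/8)*2 = 1/4)
G(w) = -1/(6 + w)
x = 12 (x = -16 + 2*(-2*(-4 - 3)) = -16 + 2*(-2*(-7)) = -16 + 2*14 = -16 + 28 = 12)
G(-7) + x*Y(a(1)) = -1/(6 - 7) + 12*(1/4) = -1/(-1) + 3 = -1*(-1) + 3 = 1 + 3 = 4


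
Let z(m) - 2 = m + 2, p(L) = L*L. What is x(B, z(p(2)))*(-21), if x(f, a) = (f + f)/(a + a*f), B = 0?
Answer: 0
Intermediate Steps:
p(L) = L**2
z(m) = 4 + m (z(m) = 2 + (m + 2) = 2 + (2 + m) = 4 + m)
x(f, a) = 2*f/(a + a*f) (x(f, a) = (2*f)/(a + a*f) = 2*f/(a + a*f))
x(B, z(p(2)))*(-21) = (2*0/((4 + 2**2)*(1 + 0)))*(-21) = (2*0/((4 + 4)*1))*(-21) = (2*0*1/8)*(-21) = (2*0*(1/8)*1)*(-21) = 0*(-21) = 0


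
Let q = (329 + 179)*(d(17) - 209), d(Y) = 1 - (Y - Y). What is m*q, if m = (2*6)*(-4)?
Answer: 5071872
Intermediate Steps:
d(Y) = 1 (d(Y) = 1 - 1*0 = 1 + 0 = 1)
q = -105664 (q = (329 + 179)*(1 - 209) = 508*(-208) = -105664)
m = -48 (m = 12*(-4) = -48)
m*q = -48*(-105664) = 5071872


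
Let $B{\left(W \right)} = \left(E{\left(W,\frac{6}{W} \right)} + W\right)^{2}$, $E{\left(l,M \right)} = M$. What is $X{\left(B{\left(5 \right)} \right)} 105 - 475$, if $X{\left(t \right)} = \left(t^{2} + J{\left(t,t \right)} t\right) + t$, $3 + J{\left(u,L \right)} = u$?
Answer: $\frac{37719457}{125} \approx 3.0176 \cdot 10^{5}$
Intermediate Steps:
$J{\left(u,L \right)} = -3 + u$
$B{\left(W \right)} = \left(W + \frac{6}{W}\right)^{2}$ ($B{\left(W \right)} = \left(\frac{6}{W} + W\right)^{2} = \left(W + \frac{6}{W}\right)^{2}$)
$X{\left(t \right)} = t + t^{2} + t \left(-3 + t\right)$ ($X{\left(t \right)} = \left(t^{2} + \left(-3 + t\right) t\right) + t = \left(t^{2} + t \left(-3 + t\right)\right) + t = t + t^{2} + t \left(-3 + t\right)$)
$X{\left(B{\left(5 \right)} \right)} 105 - 475 = 2 \frac{\left(6 + 5^{2}\right)^{2}}{25} \left(-1 + \frac{\left(6 + 5^{2}\right)^{2}}{25}\right) 105 - 475 = 2 \frac{\left(6 + 25\right)^{2}}{25} \left(-1 + \frac{\left(6 + 25\right)^{2}}{25}\right) 105 - 475 = 2 \frac{31^{2}}{25} \left(-1 + \frac{31^{2}}{25}\right) 105 - 475 = 2 \cdot \frac{1}{25} \cdot 961 \left(-1 + \frac{1}{25} \cdot 961\right) 105 - 475 = 2 \cdot \frac{961}{25} \left(-1 + \frac{961}{25}\right) 105 - 475 = 2 \cdot \frac{961}{25} \cdot \frac{936}{25} \cdot 105 - 475 = \frac{1798992}{625} \cdot 105 - 475 = \frac{37778832}{125} - 475 = \frac{37719457}{125}$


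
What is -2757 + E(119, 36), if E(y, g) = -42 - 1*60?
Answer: -2859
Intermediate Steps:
E(y, g) = -102 (E(y, g) = -42 - 60 = -102)
-2757 + E(119, 36) = -2757 - 102 = -2859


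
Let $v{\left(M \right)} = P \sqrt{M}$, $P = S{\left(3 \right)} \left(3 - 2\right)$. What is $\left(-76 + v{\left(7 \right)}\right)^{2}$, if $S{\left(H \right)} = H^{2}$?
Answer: $6343 - 1368 \sqrt{7} \approx 2723.6$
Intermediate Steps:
$P = 9$ ($P = 3^{2} \left(3 - 2\right) = 9 \cdot 1 = 9$)
$v{\left(M \right)} = 9 \sqrt{M}$
$\left(-76 + v{\left(7 \right)}\right)^{2} = \left(-76 + 9 \sqrt{7}\right)^{2}$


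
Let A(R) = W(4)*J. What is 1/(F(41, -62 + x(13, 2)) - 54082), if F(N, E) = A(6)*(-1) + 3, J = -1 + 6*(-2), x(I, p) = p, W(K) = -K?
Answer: -1/54131 ≈ -1.8474e-5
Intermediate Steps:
J = -13 (J = -1 - 12 = -13)
A(R) = 52 (A(R) = -1*4*(-13) = -4*(-13) = 52)
F(N, E) = -49 (F(N, E) = 52*(-1) + 3 = -52 + 3 = -49)
1/(F(41, -62 + x(13, 2)) - 54082) = 1/(-49 - 54082) = 1/(-54131) = -1/54131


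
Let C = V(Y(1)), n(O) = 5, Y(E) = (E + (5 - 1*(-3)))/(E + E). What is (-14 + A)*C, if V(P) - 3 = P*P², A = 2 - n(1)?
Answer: -12801/8 ≈ -1600.1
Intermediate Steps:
Y(E) = (8 + E)/(2*E) (Y(E) = (E + (5 + 3))/((2*E)) = (E + 8)*(1/(2*E)) = (8 + E)*(1/(2*E)) = (8 + E)/(2*E))
A = -3 (A = 2 - 1*5 = 2 - 5 = -3)
V(P) = 3 + P³ (V(P) = 3 + P*P² = 3 + P³)
C = 753/8 (C = 3 + ((½)*(8 + 1)/1)³ = 3 + ((½)*1*9)³ = 3 + (9/2)³ = 3 + 729/8 = 753/8 ≈ 94.125)
(-14 + A)*C = (-14 - 3)*(753/8) = -17*753/8 = -12801/8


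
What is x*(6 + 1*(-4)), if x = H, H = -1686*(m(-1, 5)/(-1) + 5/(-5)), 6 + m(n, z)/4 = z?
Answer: -10116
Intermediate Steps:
m(n, z) = -24 + 4*z
H = -5058 (H = -1686*((-24 + 4*5)/(-1) + 5/(-5)) = -1686*((-24 + 20)*(-1) + 5*(-⅕)) = -1686*(-4*(-1) - 1) = -1686*(4 - 1) = -1686*3 = -5058)
x = -5058
x*(6 + 1*(-4)) = -5058*(6 + 1*(-4)) = -5058*(6 - 4) = -5058*2 = -10116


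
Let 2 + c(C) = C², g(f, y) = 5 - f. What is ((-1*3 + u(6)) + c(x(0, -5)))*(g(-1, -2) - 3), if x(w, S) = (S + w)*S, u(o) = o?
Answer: 1878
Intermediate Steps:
x(w, S) = S*(S + w)
c(C) = -2 + C²
((-1*3 + u(6)) + c(x(0, -5)))*(g(-1, -2) - 3) = ((-1*3 + 6) + (-2 + (-5*(-5 + 0))²))*((5 - 1*(-1)) - 3) = ((-3 + 6) + (-2 + (-5*(-5))²))*((5 + 1) - 3) = (3 + (-2 + 25²))*(6 - 3) = (3 + (-2 + 625))*3 = (3 + 623)*3 = 626*3 = 1878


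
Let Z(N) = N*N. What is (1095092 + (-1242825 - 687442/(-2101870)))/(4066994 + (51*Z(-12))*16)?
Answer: -77628718317/2198817702815 ≈ -0.035305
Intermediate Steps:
Z(N) = N**2
(1095092 + (-1242825 - 687442/(-2101870)))/(4066994 + (51*Z(-12))*16) = (1095092 + (-1242825 - 687442/(-2101870)))/(4066994 + (51*(-12)**2)*16) = (1095092 + (-1242825 - 687442*(-1/2101870)))/(4066994 + (51*144)*16) = (1095092 + (-1242825 + 343721/1050935))/(4066994 + 7344*16) = (1095092 - 1306127947654/1050935)/(4066994 + 117504) = -155257436634/1050935/4184498 = -155257436634/1050935*1/4184498 = -77628718317/2198817702815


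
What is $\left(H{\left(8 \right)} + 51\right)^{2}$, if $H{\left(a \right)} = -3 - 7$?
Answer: $1681$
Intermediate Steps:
$H{\left(a \right)} = -10$ ($H{\left(a \right)} = -3 - 7 = -10$)
$\left(H{\left(8 \right)} + 51\right)^{2} = \left(-10 + 51\right)^{2} = 41^{2} = 1681$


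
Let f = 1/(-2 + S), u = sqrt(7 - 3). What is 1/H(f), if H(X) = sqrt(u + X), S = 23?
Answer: sqrt(903)/43 ≈ 0.69884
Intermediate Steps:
u = 2 (u = sqrt(4) = 2)
f = 1/21 (f = 1/(-2 + 23) = 1/21 ≈ 0.047619)
H(X) = sqrt(2 + X)
1/H(f) = 1/(sqrt(2 + 1/21)) = 1/(sqrt(43/21)) = 1/(sqrt(903)/21) = sqrt(903)/43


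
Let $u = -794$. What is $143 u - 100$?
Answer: $-113642$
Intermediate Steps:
$143 u - 100 = 143 \left(-794\right) - 100 = -113542 - 100 = -113642$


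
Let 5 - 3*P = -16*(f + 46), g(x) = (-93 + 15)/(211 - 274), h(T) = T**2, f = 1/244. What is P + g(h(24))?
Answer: 106007/427 ≈ 248.26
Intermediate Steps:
f = 1/244 ≈ 0.0040984
g(x) = 26/21 (g(x) = -78/(-63) = -78*(-1/63) = 26/21)
P = 45205/183 (P = 5/3 - (-16)*(1/244 + 46)/3 = 5/3 - (-16)*11225/(3*244) = 5/3 - 1/3*(-44900/61) = 5/3 + 44900/183 = 45205/183 ≈ 247.02)
P + g(h(24)) = 45205/183 + 26/21 = 106007/427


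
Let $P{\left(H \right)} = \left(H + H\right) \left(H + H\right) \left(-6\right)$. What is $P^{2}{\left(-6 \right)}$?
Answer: $746496$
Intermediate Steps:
$P{\left(H \right)} = - 24 H^{2}$ ($P{\left(H \right)} = 2 H 2 H \left(-6\right) = 4 H^{2} \left(-6\right) = - 24 H^{2}$)
$P^{2}{\left(-6 \right)} = \left(- 24 \left(-6\right)^{2}\right)^{2} = \left(\left(-24\right) 36\right)^{2} = \left(-864\right)^{2} = 746496$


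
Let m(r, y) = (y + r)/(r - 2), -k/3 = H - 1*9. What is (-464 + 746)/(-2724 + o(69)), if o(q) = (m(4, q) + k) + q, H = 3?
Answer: -564/5201 ≈ -0.10844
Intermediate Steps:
k = 18 (k = -3*(3 - 1*9) = -3*(3 - 9) = -3*(-6) = 18)
m(r, y) = (r + y)/(-2 + r)
o(q) = 20 + 3*q/2 (o(q) = ((4 + q)/(-2 + 4) + 18) + q = ((4 + q)/2 + 18) + q = ((2 + q/2) + 18) + q = (20 + q/2) + q = 20 + 3*q/2)
(-464 + 746)/(-2724 + o(69)) = (-464 + 746)/(-2724 + (20 + (3/2)*69)) = 282/(-2724 + (20 + 207/2)) = 282/(-2724 + 247/2) = 282/(-5201/2) = 282*(-2/5201) = -564/5201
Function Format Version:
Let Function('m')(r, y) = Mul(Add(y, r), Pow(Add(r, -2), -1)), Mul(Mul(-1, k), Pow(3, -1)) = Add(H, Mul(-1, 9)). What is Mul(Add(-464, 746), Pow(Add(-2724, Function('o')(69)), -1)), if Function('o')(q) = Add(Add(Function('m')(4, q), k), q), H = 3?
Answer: Rational(-564, 5201) ≈ -0.10844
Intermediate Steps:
k = 18 (k = Mul(-3, Add(3, Mul(-1, 9))) = Mul(-3, Add(3, -9)) = Mul(-3, -6) = 18)
Function('m')(r, y) = Mul(Pow(Add(-2, r), -1), Add(r, y)) (Function('m')(r, y) = Mul(Add(r, y), Pow(Add(-2, r), -1)) = Mul(Pow(Add(-2, r), -1), Add(r, y)))
Function('o')(q) = Add(20, Mul(Rational(3, 2), q)) (Function('o')(q) = Add(Add(Mul(Pow(Add(-2, 4), -1), Add(4, q)), 18), q) = Add(Add(Mul(Pow(2, -1), Add(4, q)), 18), q) = Add(Add(Mul(Rational(1, 2), Add(4, q)), 18), q) = Add(Add(Add(2, Mul(Rational(1, 2), q)), 18), q) = Add(Add(20, Mul(Rational(1, 2), q)), q) = Add(20, Mul(Rational(3, 2), q)))
Mul(Add(-464, 746), Pow(Add(-2724, Function('o')(69)), -1)) = Mul(Add(-464, 746), Pow(Add(-2724, Add(20, Mul(Rational(3, 2), 69))), -1)) = Mul(282, Pow(Add(-2724, Add(20, Rational(207, 2))), -1)) = Mul(282, Pow(Add(-2724, Rational(247, 2)), -1)) = Mul(282, Pow(Rational(-5201, 2), -1)) = Mul(282, Rational(-2, 5201)) = Rational(-564, 5201)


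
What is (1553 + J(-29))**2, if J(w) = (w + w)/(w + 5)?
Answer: 348382225/144 ≈ 2.4193e+6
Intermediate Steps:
J(w) = 2*w/(5 + w) (J(w) = (2*w)/(5 + w) = 2*w/(5 + w))
(1553 + J(-29))**2 = (1553 + 2*(-29)/(5 - 29))**2 = (1553 + 2*(-29)/(-24))**2 = (1553 + 2*(-29)*(-1/24))**2 = (1553 + 29/12)**2 = (18665/12)**2 = 348382225/144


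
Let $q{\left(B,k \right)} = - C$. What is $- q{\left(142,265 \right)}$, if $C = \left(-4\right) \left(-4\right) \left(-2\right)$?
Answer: $-32$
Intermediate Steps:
$C = -32$ ($C = 16 \left(-2\right) = -32$)
$q{\left(B,k \right)} = 32$ ($q{\left(B,k \right)} = \left(-1\right) \left(-32\right) = 32$)
$- q{\left(142,265 \right)} = \left(-1\right) 32 = -32$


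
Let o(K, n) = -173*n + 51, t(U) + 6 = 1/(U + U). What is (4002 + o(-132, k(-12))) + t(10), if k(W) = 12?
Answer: 39421/20 ≈ 1971.1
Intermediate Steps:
t(U) = -6 + 1/(2*U) (t(U) = -6 + 1/(U + U) = -6 + 1/(2*U))
o(K, n) = 51 - 173*n
(4002 + o(-132, k(-12))) + t(10) = (4002 + (51 - 173*12)) + (-6 + (1/2)/10) = (4002 + (51 - 2076)) + (-6 + (1/2)*(1/10)) = (4002 - 2025) + (-6 + 1/20) = 1977 - 119/20 = 39421/20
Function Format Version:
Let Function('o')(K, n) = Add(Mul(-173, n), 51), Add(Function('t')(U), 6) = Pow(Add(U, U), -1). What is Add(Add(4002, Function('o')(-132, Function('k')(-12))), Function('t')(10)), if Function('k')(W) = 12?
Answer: Rational(39421, 20) ≈ 1971.1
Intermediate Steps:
Function('t')(U) = Add(-6, Mul(Rational(1, 2), Pow(U, -1))) (Function('t')(U) = Add(-6, Pow(Add(U, U), -1)) = Add(-6, Pow(Mul(2, U), -1)) = Add(-6, Mul(Rational(1, 2), Pow(U, -1))))
Function('o')(K, n) = Add(51, Mul(-173, n))
Add(Add(4002, Function('o')(-132, Function('k')(-12))), Function('t')(10)) = Add(Add(4002, Add(51, Mul(-173, 12))), Add(-6, Mul(Rational(1, 2), Pow(10, -1)))) = Add(Add(4002, Add(51, -2076)), Add(-6, Mul(Rational(1, 2), Rational(1, 10)))) = Add(Add(4002, -2025), Add(-6, Rational(1, 20))) = Add(1977, Rational(-119, 20)) = Rational(39421, 20)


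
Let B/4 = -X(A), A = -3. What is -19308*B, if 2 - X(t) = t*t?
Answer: -540624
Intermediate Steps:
X(t) = 2 - t**2 (X(t) = 2 - t*t = 2 - t**2)
B = 28 (B = 4*(-(2 - 1*(-3)**2)) = 4*(-(2 - 1*9)) = 4*(-(2 - 9)) = 4*(-1*(-7)) = 4*7 = 28)
-19308*B = -19308*28 = -540624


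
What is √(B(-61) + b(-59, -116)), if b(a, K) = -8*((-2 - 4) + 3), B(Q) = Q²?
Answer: √3745 ≈ 61.196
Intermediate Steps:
b(a, K) = 24 (b(a, K) = -8*(-6 + 3) = -8*(-3) = 24)
√(B(-61) + b(-59, -116)) = √((-61)² + 24) = √(3721 + 24) = √3745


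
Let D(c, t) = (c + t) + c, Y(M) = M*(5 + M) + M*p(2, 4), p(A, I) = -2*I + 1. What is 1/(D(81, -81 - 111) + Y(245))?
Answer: 1/59505 ≈ 1.6805e-5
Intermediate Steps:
p(A, I) = 1 - 2*I
Y(M) = -7*M + M*(5 + M) (Y(M) = M*(5 + M) + M*(1 - 2*4) = M*(5 + M) + M*(1 - 8) = M*(5 + M) + M*(-7) = M*(5 + M) - 7*M = -7*M + M*(5 + M))
D(c, t) = t + 2*c
1/(D(81, -81 - 111) + Y(245)) = 1/(((-81 - 111) + 2*81) + 245*(-2 + 245)) = 1/((-192 + 162) + 245*243) = 1/(-30 + 59535) = 1/59505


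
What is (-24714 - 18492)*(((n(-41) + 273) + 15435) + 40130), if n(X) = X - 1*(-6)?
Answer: -2411024418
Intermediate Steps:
n(X) = 6 + X (n(X) = X + 6 = 6 + X)
(-24714 - 18492)*(((n(-41) + 273) + 15435) + 40130) = (-24714 - 18492)*((((6 - 41) + 273) + 15435) + 40130) = -43206*(((-35 + 273) + 15435) + 40130) = -43206*((238 + 15435) + 40130) = -43206*(15673 + 40130) = -43206*55803 = -2411024418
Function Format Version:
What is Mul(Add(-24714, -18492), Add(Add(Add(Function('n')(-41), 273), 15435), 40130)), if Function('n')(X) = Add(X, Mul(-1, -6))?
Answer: -2411024418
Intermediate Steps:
Function('n')(X) = Add(6, X) (Function('n')(X) = Add(X, 6) = Add(6, X))
Mul(Add(-24714, -18492), Add(Add(Add(Function('n')(-41), 273), 15435), 40130)) = Mul(Add(-24714, -18492), Add(Add(Add(Add(6, -41), 273), 15435), 40130)) = Mul(-43206, Add(Add(Add(-35, 273), 15435), 40130)) = Mul(-43206, Add(Add(238, 15435), 40130)) = Mul(-43206, Add(15673, 40130)) = Mul(-43206, 55803) = -2411024418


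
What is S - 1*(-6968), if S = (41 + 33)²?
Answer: 12444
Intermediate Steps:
S = 5476 (S = 74² = 5476)
S - 1*(-6968) = 5476 - 1*(-6968) = 5476 + 6968 = 12444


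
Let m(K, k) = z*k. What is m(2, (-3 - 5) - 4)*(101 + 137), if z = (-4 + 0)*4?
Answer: 45696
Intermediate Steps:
z = -16 (z = -4*4 = -16)
m(K, k) = -16*k
m(2, (-3 - 5) - 4)*(101 + 137) = (-16*((-3 - 5) - 4))*(101 + 137) = -16*(-8 - 4)*238 = -16*(-12)*238 = 192*238 = 45696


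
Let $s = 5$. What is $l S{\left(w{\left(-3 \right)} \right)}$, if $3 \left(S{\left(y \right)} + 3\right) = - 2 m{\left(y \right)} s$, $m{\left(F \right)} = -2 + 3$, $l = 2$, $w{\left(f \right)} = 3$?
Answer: $- \frac{38}{3} \approx -12.667$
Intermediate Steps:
$m{\left(F \right)} = 1$
$S{\left(y \right)} = - \frac{19}{3}$ ($S{\left(y \right)} = -3 + \frac{\left(-2\right) 1 \cdot 5}{3} = -3 + \frac{\left(-2\right) 5}{3} = -3 + \frac{1}{3} \left(-10\right) = -3 - \frac{10}{3} = - \frac{19}{3}$)
$l S{\left(w{\left(-3 \right)} \right)} = 2 \left(- \frac{19}{3}\right) = - \frac{38}{3}$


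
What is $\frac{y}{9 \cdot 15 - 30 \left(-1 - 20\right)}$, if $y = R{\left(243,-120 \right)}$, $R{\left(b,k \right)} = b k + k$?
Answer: $- \frac{1952}{51} \approx -38.275$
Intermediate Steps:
$R{\left(b,k \right)} = k + b k$
$y = -29280$ ($y = - 120 \left(1 + 243\right) = \left(-120\right) 244 = -29280$)
$\frac{y}{9 \cdot 15 - 30 \left(-1 - 20\right)} = - \frac{29280}{9 \cdot 15 - 30 \left(-1 - 20\right)} = - \frac{29280}{135 - 30 \left(-1 - 20\right)} = - \frac{29280}{135 - -630} = - \frac{29280}{135 + 630} = - \frac{29280}{765} = \left(-29280\right) \frac{1}{765} = - \frac{1952}{51}$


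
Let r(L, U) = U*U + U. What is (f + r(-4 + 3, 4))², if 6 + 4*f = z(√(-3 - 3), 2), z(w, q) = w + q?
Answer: (76 + I*√6)²/16 ≈ 360.63 + 23.27*I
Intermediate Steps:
z(w, q) = q + w
f = -1 + I*√6/4 (f = -3/2 + (2 + √(-3 - 3))/4 = -3/2 + (2 + √(-6))/4 = -3/2 + (2 + I*√6)/4 = -3/2 + (½ + I*√6/4) = -1 + I*√6/4 ≈ -1.0 + 0.61237*I)
r(L, U) = U + U² (r(L, U) = U² + U = U + U²)
(f + r(-4 + 3, 4))² = ((-1 + I*√6/4) + 4*(1 + 4))² = ((-1 + I*√6/4) + 4*5)² = ((-1 + I*√6/4) + 20)² = (19 + I*√6/4)²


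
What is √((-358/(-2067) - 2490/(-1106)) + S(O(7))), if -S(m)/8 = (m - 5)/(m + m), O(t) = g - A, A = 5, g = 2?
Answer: I*√1196540071545/381017 ≈ 2.8709*I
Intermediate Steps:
O(t) = -3 (O(t) = 2 - 1*5 = 2 - 5 = -3)
S(m) = -4*(-5 + m)/m (S(m) = -8*(m - 5)/(m + m) = -8*(-5 + m)/(2*m) = -8*(-5 + m)*1/(2*m) = -4*(-5 + m)/m)
√((-358/(-2067) - 2490/(-1106)) + S(O(7))) = √((-358/(-2067) - 2490/(-1106)) + (-4 + 20/(-3))) = √((-358*(-1/2067) - 2490*(-1/1106)) + (-4 + 20*(-⅓))) = √((358/2067 + 1245/553) + (-4 - 20/3)) = √(2771389/1143051 - 32/3) = √(-3140385/381017) = I*√1196540071545/381017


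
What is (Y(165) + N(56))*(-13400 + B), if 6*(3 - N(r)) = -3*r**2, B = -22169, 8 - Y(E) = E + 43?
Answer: -48765099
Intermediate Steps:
Y(E) = -35 - E (Y(E) = 8 - (E + 43) = 8 - (43 + E) = 8 + (-43 - E) = -35 - E)
N(r) = 3 + r**2/2 (N(r) = 3 - (-1)*r**2/2 = 3 + r**2/2)
(Y(165) + N(56))*(-13400 + B) = ((-35 - 1*165) + (3 + (1/2)*56**2))*(-13400 - 22169) = ((-35 - 165) + (3 + (1/2)*3136))*(-35569) = (-200 + (3 + 1568))*(-35569) = (-200 + 1571)*(-35569) = 1371*(-35569) = -48765099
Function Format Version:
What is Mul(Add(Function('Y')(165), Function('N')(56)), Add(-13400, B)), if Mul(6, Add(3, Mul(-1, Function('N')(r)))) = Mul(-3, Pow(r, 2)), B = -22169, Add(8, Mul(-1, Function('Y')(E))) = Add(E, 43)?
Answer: -48765099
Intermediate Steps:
Function('Y')(E) = Add(-35, Mul(-1, E)) (Function('Y')(E) = Add(8, Mul(-1, Add(E, 43))) = Add(8, Mul(-1, Add(43, E))) = Add(8, Add(-43, Mul(-1, E))) = Add(-35, Mul(-1, E)))
Function('N')(r) = Add(3, Mul(Rational(1, 2), Pow(r, 2))) (Function('N')(r) = Add(3, Mul(Rational(-1, 6), Mul(-3, Pow(r, 2)))) = Add(3, Mul(Rational(1, 2), Pow(r, 2))))
Mul(Add(Function('Y')(165), Function('N')(56)), Add(-13400, B)) = Mul(Add(Add(-35, Mul(-1, 165)), Add(3, Mul(Rational(1, 2), Pow(56, 2)))), Add(-13400, -22169)) = Mul(Add(Add(-35, -165), Add(3, Mul(Rational(1, 2), 3136))), -35569) = Mul(Add(-200, Add(3, 1568)), -35569) = Mul(Add(-200, 1571), -35569) = Mul(1371, -35569) = -48765099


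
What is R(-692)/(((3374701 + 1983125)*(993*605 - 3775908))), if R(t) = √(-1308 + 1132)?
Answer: -2*I*√11/8505931859559 ≈ -7.7984e-13*I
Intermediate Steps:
R(t) = 4*I*√11 (R(t) = √(-176) = 4*I*√11)
R(-692)/(((3374701 + 1983125)*(993*605 - 3775908))) = (4*I*√11)/(((3374701 + 1983125)*(993*605 - 3775908))) = (4*I*√11)/((5357826*(600765 - 3775908))) = (4*I*√11)/((5357826*(-3175143))) = (4*I*√11)/(-17011863719118) = (4*I*√11)*(-1/17011863719118) = -2*I*√11/8505931859559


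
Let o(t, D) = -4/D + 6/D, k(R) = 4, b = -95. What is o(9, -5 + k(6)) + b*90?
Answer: -8552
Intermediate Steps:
o(t, D) = 2/D
o(9, -5 + k(6)) + b*90 = 2/(-5 + 4) - 95*90 = 2/(-1) - 8550 = 2*(-1) - 8550 = -2 - 8550 = -8552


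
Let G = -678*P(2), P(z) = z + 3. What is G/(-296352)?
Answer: 565/49392 ≈ 0.011439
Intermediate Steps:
P(z) = 3 + z
G = -3390 (G = -678*(3 + 2) = -678*5 = -3390)
G/(-296352) = -3390/(-296352) = -3390*(-1/296352) = 565/49392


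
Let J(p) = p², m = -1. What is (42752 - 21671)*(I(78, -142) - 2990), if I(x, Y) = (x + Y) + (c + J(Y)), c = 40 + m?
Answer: 361518069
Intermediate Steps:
c = 39 (c = 40 - 1 = 39)
I(x, Y) = 39 + Y + x + Y² (I(x, Y) = (x + Y) + (39 + Y²) = (Y + x) + (39 + Y²) = 39 + Y + x + Y²)
(42752 - 21671)*(I(78, -142) - 2990) = (42752 - 21671)*((39 - 142 + 78 + (-142)²) - 2990) = 21081*((39 - 142 + 78 + 20164) - 2990) = 21081*(20139 - 2990) = 21081*17149 = 361518069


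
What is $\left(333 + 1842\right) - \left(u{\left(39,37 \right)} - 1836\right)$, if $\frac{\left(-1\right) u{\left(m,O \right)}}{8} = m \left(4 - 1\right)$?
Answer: $4947$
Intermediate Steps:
$u{\left(m,O \right)} = - 24 m$ ($u{\left(m,O \right)} = - 8 m \left(4 - 1\right) = - 8 m 3 = - 8 \cdot 3 m = - 24 m$)
$\left(333 + 1842\right) - \left(u{\left(39,37 \right)} - 1836\right) = \left(333 + 1842\right) - \left(\left(-24\right) 39 - 1836\right) = 2175 - \left(-936 - 1836\right) = 2175 - -2772 = 2175 + 2772 = 4947$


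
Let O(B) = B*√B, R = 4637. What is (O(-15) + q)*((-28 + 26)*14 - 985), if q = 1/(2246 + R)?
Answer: -1013/6883 + 15195*I*√15 ≈ -0.14717 + 58850.0*I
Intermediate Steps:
O(B) = B^(3/2)
q = 1/6883 (q = 1/(2246 + 4637) = 1/6883 ≈ 0.00014529)
(O(-15) + q)*((-28 + 26)*14 - 985) = ((-15)^(3/2) + 1/6883)*((-28 + 26)*14 - 985) = (-15*I*√15 + 1/6883)*(-2*14 - 985) = (1/6883 - 15*I*√15)*(-28 - 985) = (1/6883 - 15*I*√15)*(-1013) = -1013/6883 + 15195*I*√15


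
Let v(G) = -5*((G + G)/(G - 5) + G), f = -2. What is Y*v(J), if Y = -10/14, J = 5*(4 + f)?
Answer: 50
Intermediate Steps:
J = 10 (J = 5*(4 - 2) = 5*2 = 10)
v(G) = -5*G - 10*G/(-5 + G) (v(G) = -5*((2*G)/(-5 + G) + G) = -5*(2*G/(-5 + G) + G) = -5*(G + 2*G/(-5 + G)) = -5*G - 10*G/(-5 + G))
Y = -5/7 (Y = -10*1/14 = -5/7 ≈ -0.71429)
Y*v(J) = -25*10*(3 - 1*10)/(7*(-5 + 10)) = -25*10*(3 - 10)/(7*5) = -25*10*(-7)/(7*5) = -5/7*(-70) = 50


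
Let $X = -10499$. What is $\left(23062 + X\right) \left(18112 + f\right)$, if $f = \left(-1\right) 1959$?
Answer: $202930139$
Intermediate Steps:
$f = -1959$
$\left(23062 + X\right) \left(18112 + f\right) = \left(23062 - 10499\right) \left(18112 - 1959\right) = 12563 \cdot 16153 = 202930139$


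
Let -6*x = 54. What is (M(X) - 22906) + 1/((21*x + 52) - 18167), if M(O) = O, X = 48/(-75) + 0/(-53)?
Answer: -10482078489/457600 ≈ -22907.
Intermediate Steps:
x = -9 (x = -⅙*54 = -9)
X = -16/25 (X = 48*(-1/75) + 0*(-1/53) = -16/25 + 0 = -16/25 ≈ -0.64000)
(M(X) - 22906) + 1/((21*x + 52) - 18167) = (-16/25 - 22906) + 1/((21*(-9) + 52) - 18167) = -572666/25 + 1/((-189 + 52) - 18167) = -572666/25 + 1/(-137 - 18167) = -572666/25 + 1/(-18304) = -572666/25 - 1/18304 = -10482078489/457600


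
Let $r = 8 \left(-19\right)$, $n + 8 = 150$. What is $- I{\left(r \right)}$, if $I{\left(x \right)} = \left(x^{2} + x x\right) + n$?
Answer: $-46350$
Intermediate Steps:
$n = 142$ ($n = -8 + 150 = 142$)
$r = -152$
$I{\left(x \right)} = 142 + 2 x^{2}$ ($I{\left(x \right)} = \left(x^{2} + x x\right) + 142 = \left(x^{2} + x^{2}\right) + 142 = 2 x^{2} + 142 = 142 + 2 x^{2}$)
$- I{\left(r \right)} = - (142 + 2 \left(-152\right)^{2}) = - (142 + 2 \cdot 23104) = - (142 + 46208) = \left(-1\right) 46350 = -46350$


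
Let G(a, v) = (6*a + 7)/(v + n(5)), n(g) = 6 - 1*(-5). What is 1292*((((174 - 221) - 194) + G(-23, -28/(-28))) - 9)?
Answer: -1011313/3 ≈ -3.3710e+5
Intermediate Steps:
n(g) = 11 (n(g) = 6 + 5 = 11)
G(a, v) = (7 + 6*a)/(11 + v) (G(a, v) = (6*a + 7)/(v + 11) = (7 + 6*a)/(11 + v))
1292*((((174 - 221) - 194) + G(-23, -28/(-28))) - 9) = 1292*((((174 - 221) - 194) + (7 + 6*(-23))/(11 - 28/(-28))) - 9) = 1292*(((-47 - 194) + (7 - 138)/(11 - 28*(-1/28))) - 9) = 1292*((-241 - 131/(11 + 1)) - 9) = 1292*((-241 - 131/12) - 9) = 1292*(-3023/12 - 9) = 1292*(-3131/12) = -1011313/3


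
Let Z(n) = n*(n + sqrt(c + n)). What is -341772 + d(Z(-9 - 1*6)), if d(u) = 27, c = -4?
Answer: -341745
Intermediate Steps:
Z(n) = n*(n + sqrt(-4 + n))
-341772 + d(Z(-9 - 1*6)) = -341772 + 27 = -341745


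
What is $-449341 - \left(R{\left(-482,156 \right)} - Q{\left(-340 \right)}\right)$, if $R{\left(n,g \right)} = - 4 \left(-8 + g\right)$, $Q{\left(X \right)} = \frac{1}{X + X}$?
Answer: $- \frac{305149321}{680} \approx -4.4875 \cdot 10^{5}$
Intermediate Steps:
$Q{\left(X \right)} = \frac{1}{2 X}$
$R{\left(n,g \right)} = 32 - 4 g$
$-449341 - \left(R{\left(-482,156 \right)} - Q{\left(-340 \right)}\right) = -449341 - \left(\left(32 - 624\right) - \frac{1}{2 \left(-340\right)}\right) = -449341 - \left(\left(32 - 624\right) - \frac{1}{2} \left(- \frac{1}{340}\right)\right) = -449341 - \left(-592 - - \frac{1}{680}\right) = -449341 - \left(-592 + \frac{1}{680}\right) = -449341 - - \frac{402559}{680} = -449341 + \frac{402559}{680} = - \frac{305149321}{680}$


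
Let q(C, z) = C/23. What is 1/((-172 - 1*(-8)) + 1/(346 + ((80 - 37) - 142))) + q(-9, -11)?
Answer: -370244/931661 ≈ -0.39740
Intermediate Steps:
q(C, z) = C/23 (q(C, z) = C*(1/23) = C/23)
1/((-172 - 1*(-8)) + 1/(346 + ((80 - 37) - 142))) + q(-9, -11) = 1/((-172 - 1*(-8)) + 1/(346 + ((80 - 37) - 142))) + (1/23)*(-9) = 1/((-172 + 8) + 1/(346 + (43 - 142))) - 9/23 = 1/(-164 + 1/(346 - 99)) - 9/23 = 1/(-164 + 1/247) - 9/23 = 1/(-40507/247) - 9/23 = -247/40507 - 9/23 = -370244/931661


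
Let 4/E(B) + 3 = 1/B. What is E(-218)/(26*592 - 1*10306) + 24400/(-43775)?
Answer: -1626452476/2916579415 ≈ -0.55766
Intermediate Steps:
E(B) = 4/(-3 + 1/B)
E(-218)/(26*592 - 1*10306) + 24400/(-43775) = (-4*(-218)/(-1 + 3*(-218)))/(26*592 - 1*10306) + 24400/(-43775) = (-4*(-218)/(-1 - 654))/(15392 - 10306) + 24400*(-1/43775) = -4*(-218)/(-655)/5086 - 976/1751 = -4*(-218)*(-1/655)*(1/5086) - 976/1751 = -872/655*1/5086 - 976/1751 = -436/1665665 - 976/1751 = -1626452476/2916579415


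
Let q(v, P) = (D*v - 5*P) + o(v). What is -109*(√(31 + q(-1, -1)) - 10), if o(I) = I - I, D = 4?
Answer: 1090 - 436*√2 ≈ 473.40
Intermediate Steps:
o(I) = 0
q(v, P) = -5*P + 4*v (q(v, P) = (4*v - 5*P) + 0 = (-5*P + 4*v) + 0 = -5*P + 4*v)
-109*(√(31 + q(-1, -1)) - 10) = -109*(√(31 + (-5*(-1) + 4*(-1))) - 10) = -109*(√(31 + (5 - 4)) - 10) = -109*(√(31 + 1) - 10) = -109*(√32 - 10) = -109*(4*√2 - 10) = -109*(-10 + 4*√2) = 1090 - 436*√2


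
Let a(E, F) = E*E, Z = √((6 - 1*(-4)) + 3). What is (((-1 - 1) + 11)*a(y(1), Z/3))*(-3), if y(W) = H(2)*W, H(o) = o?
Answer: -108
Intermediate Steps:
y(W) = 2*W
Z = √13 (Z = √((6 + 4) + 3) = √(10 + 3) = √13 ≈ 3.6056)
a(E, F) = E²
(((-1 - 1) + 11)*a(y(1), Z/3))*(-3) = (((-1 - 1) + 11)*(2*1)²)*(-3) = ((-2 + 11)*2²)*(-3) = (9*4)*(-3) = 36*(-3) = -108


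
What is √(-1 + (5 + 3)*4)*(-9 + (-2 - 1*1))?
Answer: -12*√31 ≈ -66.813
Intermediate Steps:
√(-1 + (5 + 3)*4)*(-9 + (-2 - 1*1)) = √(-1 + 8*4)*(-9 + (-2 - 1)) = √(-1 + 32)*(-9 - 3) = √31*(-12) = -12*√31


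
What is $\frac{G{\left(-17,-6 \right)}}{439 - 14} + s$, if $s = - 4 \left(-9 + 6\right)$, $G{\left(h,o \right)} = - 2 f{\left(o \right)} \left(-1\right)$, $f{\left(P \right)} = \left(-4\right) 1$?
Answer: $\frac{5092}{425} \approx 11.981$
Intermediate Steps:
$f{\left(P \right)} = -4$
$G{\left(h,o \right)} = -8$ ($G{\left(h,o \right)} = \left(-2\right) \left(-4\right) \left(-1\right) = 8 \left(-1\right) = -8$)
$s = 12$ ($s = \left(-4\right) \left(-3\right) = 12$)
$\frac{G{\left(-17,-6 \right)}}{439 - 14} + s = \frac{1}{439 - 14} \left(-8\right) + 12 = \frac{1}{425} \left(-8\right) + 12 = - \frac{8}{425} + 12 = \frac{5092}{425}$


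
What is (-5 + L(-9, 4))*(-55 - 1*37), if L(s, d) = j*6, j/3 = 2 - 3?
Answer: 2116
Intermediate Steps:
j = -3 (j = 3*(2 - 3) = 3*(-1) = -3)
L(s, d) = -18 (L(s, d) = -3*6 = -18)
(-5 + L(-9, 4))*(-55 - 1*37) = (-5 - 18)*(-55 - 1*37) = -23*(-55 - 37) = -23*(-92) = 2116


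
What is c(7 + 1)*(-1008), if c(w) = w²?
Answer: -64512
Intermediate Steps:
c(7 + 1)*(-1008) = (7 + 1)²*(-1008) = 8²*(-1008) = 64*(-1008) = -64512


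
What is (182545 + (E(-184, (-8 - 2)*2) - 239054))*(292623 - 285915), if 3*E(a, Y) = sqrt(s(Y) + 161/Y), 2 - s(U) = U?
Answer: -379062372 + 3354*sqrt(155)/5 ≈ -3.7905e+8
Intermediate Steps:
s(U) = 2 - U
E(a, Y) = sqrt(2 - Y + 161/Y)/3 (E(a, Y) = sqrt((2 - Y) + 161/Y)/3 = sqrt(2 - Y + 161/Y)/3)
(182545 + (E(-184, (-8 - 2)*2) - 239054))*(292623 - 285915) = (182545 + (sqrt(2 - (-8 - 2)*2 + 161/(((-8 - 2)*2)))/3 - 239054))*(292623 - 285915) = (182545 + (sqrt(2 - (-10)*2 + 161/((-10*2)))/3 - 239054))*6708 = (182545 + (sqrt(2 - 1*(-20) + 161/(-20))/3 - 239054))*6708 = (182545 + (sqrt(2 + 20 + 161*(-1/20))/3 - 239054))*6708 = (182545 + (sqrt(2 + 20 - 161/20)/3 - 239054))*6708 = (182545 + (sqrt(279/20)/3 - 239054))*6708 = (182545 + ((3*sqrt(155)/10)/3 - 239054))*6708 = (182545 + (sqrt(155)/10 - 239054))*6708 = (182545 + (-239054 + sqrt(155)/10))*6708 = (-56509 + sqrt(155)/10)*6708 = -379062372 + 3354*sqrt(155)/5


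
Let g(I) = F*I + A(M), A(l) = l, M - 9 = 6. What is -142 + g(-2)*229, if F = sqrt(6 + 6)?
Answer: 3293 - 916*sqrt(3) ≈ 1706.4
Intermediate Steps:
M = 15 (M = 9 + 6 = 15)
F = 2*sqrt(3) (F = sqrt(12) = 2*sqrt(3) ≈ 3.4641)
g(I) = 15 + 2*I*sqrt(3) (g(I) = (2*sqrt(3))*I + 15 = 2*I*sqrt(3) + 15 = 15 + 2*I*sqrt(3))
-142 + g(-2)*229 = -142 + (15 + 2*(-2)*sqrt(3))*229 = -142 + (15 - 4*sqrt(3))*229 = -142 + (3435 - 916*sqrt(3)) = 3293 - 916*sqrt(3)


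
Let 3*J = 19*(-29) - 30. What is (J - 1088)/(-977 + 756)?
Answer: 3845/663 ≈ 5.7994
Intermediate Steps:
J = -581/3 (J = (19*(-29) - 30)/3 = (-551 - 30)/3 = (⅓)*(-581) = -581/3 ≈ -193.67)
(J - 1088)/(-977 + 756) = (-581/3 - 1088)/(-977 + 756) = -3845/3/(-221) = -3845/3*(-1/221) = 3845/663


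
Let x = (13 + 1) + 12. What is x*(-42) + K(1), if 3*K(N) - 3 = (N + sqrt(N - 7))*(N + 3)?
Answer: -3269/3 + 4*I*sqrt(6)/3 ≈ -1089.7 + 3.266*I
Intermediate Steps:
K(N) = 1 + (3 + N)*(N + sqrt(-7 + N))/3 (K(N) = 1 + ((N + sqrt(N - 7))*(N + 3))/3 = 1 + ((N + sqrt(-7 + N))*(3 + N))/3 = 1 + ((3 + N)*(N + sqrt(-7 + N)))/3 = 1 + (3 + N)*(N + sqrt(-7 + N))/3)
x = 26 (x = 14 + 12 = 26)
x*(-42) + K(1) = 26*(-42) + (1 + 1 + sqrt(-7 + 1) + (1/3)*1**2 + (1/3)*1*sqrt(-7 + 1)) = -1092 + (1 + 1 + sqrt(-6) + (1/3)*1 + (1/3)*1*sqrt(-6)) = -1092 + (1 + 1 + I*sqrt(6) + 1/3 + (1/3)*1*(I*sqrt(6))) = -1092 + (1 + 1 + I*sqrt(6) + 1/3 + I*sqrt(6)/3) = -1092 + (7/3 + 4*I*sqrt(6)/3) = -3269/3 + 4*I*sqrt(6)/3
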